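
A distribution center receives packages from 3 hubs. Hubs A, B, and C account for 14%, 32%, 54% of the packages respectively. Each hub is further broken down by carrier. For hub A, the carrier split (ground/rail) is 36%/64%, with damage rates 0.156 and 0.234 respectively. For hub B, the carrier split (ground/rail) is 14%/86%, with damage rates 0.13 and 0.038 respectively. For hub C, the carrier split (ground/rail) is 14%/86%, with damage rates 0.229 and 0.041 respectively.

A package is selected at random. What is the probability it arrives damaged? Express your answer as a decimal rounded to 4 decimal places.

0.0815

P(D|A) = 0.36·0.156 + 0.64·0.234 = 0.05616 + 0.14976 = 0.20592
P(D|B) = 0.14·0.13 + 0.86·0.038 = 0.0182 + 0.03268 = 0.05088
P(D|C) = 0.14·0.229 + 0.86·0.041 = 0.03206 + 0.03526 = 0.06732
Then overall,
P(D) = 0.14·0.20592 + 0.32·0.05088 + 0.54·0.06732
      = 0.0288288 + 0.0162816 + 0.0363528 = 0.0814632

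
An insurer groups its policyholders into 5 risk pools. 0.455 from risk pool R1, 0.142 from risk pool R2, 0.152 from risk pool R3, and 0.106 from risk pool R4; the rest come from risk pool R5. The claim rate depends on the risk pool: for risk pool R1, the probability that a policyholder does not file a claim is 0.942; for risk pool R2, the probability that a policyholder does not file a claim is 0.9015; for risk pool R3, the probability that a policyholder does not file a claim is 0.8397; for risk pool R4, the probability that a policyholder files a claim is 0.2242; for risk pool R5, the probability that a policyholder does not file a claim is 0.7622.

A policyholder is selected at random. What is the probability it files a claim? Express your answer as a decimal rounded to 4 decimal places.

0.1230

P(R5) = 1 − (0.455 + 0.142 + 0.152 + 0.106) = 0.145.
P(C|R1) = 1 − 0.942 = 0.058.
P(C|R2) = 1 − 0.9015 = 0.0985.
P(C|R3) = 1 − 0.8397 = 0.1603.
P(C|R5) = 1 − 0.7622 = 0.2378.
Summing over the partition,
P(C) = P(C|R1)·P(R1) + P(C|R2)·P(R2) + P(C|R3)·P(R3) + P(C|R4)·P(R4) + P(C|R5)·P(R5)
      = 0.058·0.455 + 0.0985·0.142 + 0.1603·0.152 + 0.2242·0.106 + 0.2378·0.145
      = 0.02639 + 0.013987 + 0.0243656 + 0.0237652 + 0.034481 = 0.1229888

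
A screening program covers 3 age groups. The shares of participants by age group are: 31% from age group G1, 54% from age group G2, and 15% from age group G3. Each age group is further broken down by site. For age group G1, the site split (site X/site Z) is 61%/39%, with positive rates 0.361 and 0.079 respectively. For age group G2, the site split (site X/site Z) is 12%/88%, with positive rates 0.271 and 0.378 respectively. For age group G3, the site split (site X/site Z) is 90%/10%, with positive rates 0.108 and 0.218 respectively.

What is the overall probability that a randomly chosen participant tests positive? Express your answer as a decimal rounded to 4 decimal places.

P(T|G1) = 0.61·0.361 + 0.39·0.079 = 0.22021 + 0.03081 = 0.25102
P(T|G2) = 0.12·0.271 + 0.88·0.378 = 0.03252 + 0.33264 = 0.36516
P(T|G3) = 0.9·0.108 + 0.1·0.218 = 0.0972 + 0.0218 = 0.119
By total probability over the outer partition,
P(T) = 0.31·0.25102 + 0.54·0.36516 + 0.15·0.119
      = 0.0778162 + 0.1971864 + 0.01785 = 0.2928526

0.2929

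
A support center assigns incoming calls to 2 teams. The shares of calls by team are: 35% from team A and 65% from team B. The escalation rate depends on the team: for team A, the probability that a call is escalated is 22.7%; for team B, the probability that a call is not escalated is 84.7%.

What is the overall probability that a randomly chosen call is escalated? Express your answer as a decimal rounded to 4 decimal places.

0.1789

P(E|B) = 1 − 0.847 = 0.153.
By the law of total probability,
P(E) = P(E|A)·P(A) + P(E|B)·P(B)
      = 0.227·0.35 + 0.153·0.65
      = 0.07945 + 0.09945 = 0.1789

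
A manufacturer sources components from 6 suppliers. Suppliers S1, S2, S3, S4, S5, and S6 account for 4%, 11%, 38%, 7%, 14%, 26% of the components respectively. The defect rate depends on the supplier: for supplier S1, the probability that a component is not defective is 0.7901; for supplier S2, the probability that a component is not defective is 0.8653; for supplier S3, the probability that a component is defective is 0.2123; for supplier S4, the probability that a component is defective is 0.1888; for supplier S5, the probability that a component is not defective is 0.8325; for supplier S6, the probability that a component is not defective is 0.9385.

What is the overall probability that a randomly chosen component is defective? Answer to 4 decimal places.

P(D|S1) = 1 − 0.7901 = 0.2099.
P(D|S2) = 1 − 0.8653 = 0.1347.
P(D|S5) = 1 − 0.8325 = 0.1675.
P(D|S6) = 1 − 0.9385 = 0.0615.
Summing over the partition,
P(D) = P(D|S1)·P(S1) + P(D|S2)·P(S2) + P(D|S3)·P(S3) + P(D|S4)·P(S4) + P(D|S5)·P(S5) + P(D|S6)·P(S6)
      = 0.2099·0.04 + 0.1347·0.11 + 0.2123·0.38 + 0.1888·0.07 + 0.1675·0.14 + 0.0615·0.26
      = 0.008396 + 0.014817 + 0.080674 + 0.013216 + 0.02345 + 0.01599 = 0.156543

0.1565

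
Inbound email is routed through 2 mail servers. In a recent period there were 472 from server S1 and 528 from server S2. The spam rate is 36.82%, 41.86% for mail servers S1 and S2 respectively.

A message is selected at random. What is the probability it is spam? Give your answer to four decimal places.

Total: 472 + 528 = 1000.
P(S1) = 472/1000 = 0.472. P(S2) = 528/1000 = 0.528.
P(S) = P(S|S1)·P(S1) + P(S|S2)·P(S2)
      = 0.3682·0.472 + 0.4186·0.528
      = 0.1737904 + 0.2210208 = 0.3948112

P(S) ≈ 0.3948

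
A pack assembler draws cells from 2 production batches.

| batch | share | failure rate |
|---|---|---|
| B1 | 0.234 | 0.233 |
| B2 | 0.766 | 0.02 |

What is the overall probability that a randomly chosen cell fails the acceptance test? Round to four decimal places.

P(F) ≈ 0.0698

P(F) = P(F|B1)·P(B1) + P(F|B2)·P(B2)
      = 0.233·0.234 + 0.02·0.766
      = 0.054522 + 0.01532 = 0.069842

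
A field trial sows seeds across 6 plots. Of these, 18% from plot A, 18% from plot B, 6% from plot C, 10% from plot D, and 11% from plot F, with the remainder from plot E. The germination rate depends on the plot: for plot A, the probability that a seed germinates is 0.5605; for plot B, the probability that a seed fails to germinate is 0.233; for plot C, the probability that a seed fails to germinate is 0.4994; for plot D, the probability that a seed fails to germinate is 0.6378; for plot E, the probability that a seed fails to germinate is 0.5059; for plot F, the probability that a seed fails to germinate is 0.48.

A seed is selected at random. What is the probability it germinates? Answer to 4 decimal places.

P(E) = 1 − (0.18 + 0.18 + 0.06 + 0.1 + 0.11) = 0.37.
P(G|B) = 1 − 0.233 = 0.767.
P(G|C) = 1 − 0.4994 = 0.5006.
P(G|D) = 1 − 0.6378 = 0.3622.
P(G|E) = 1 − 0.5059 = 0.4941.
P(G|F) = 1 − 0.48 = 0.52.
Summing over the partition,
P(G) = P(G|A)·P(A) + P(G|B)·P(B) + P(G|C)·P(C) + P(G|D)·P(D) + P(G|E)·P(E) + P(G|F)·P(F)
      = 0.5605·0.18 + 0.767·0.18 + 0.5006·0.06 + 0.3622·0.1 + 0.4941·0.37 + 0.52·0.11
      = 0.10089 + 0.13806 + 0.030036 + 0.03622 + 0.182817 + 0.0572 = 0.545223

0.5452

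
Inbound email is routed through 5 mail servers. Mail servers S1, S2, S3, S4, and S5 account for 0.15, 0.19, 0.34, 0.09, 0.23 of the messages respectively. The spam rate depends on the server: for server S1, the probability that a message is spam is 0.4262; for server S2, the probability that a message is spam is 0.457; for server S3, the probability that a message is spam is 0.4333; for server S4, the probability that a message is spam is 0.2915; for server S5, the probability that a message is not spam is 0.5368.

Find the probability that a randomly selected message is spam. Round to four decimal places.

P(S) ≈ 0.4309

P(S|S5) = 1 − 0.5368 = 0.4632.
P(S) = P(S|S1)·P(S1) + P(S|S2)·P(S2) + P(S|S3)·P(S3) + P(S|S4)·P(S4) + P(S|S5)·P(S5)
      = 0.4262·0.15 + 0.457·0.19 + 0.4333·0.34 + 0.2915·0.09 + 0.4632·0.23
      = 0.06393 + 0.08683 + 0.147322 + 0.026235 + 0.106536 = 0.430853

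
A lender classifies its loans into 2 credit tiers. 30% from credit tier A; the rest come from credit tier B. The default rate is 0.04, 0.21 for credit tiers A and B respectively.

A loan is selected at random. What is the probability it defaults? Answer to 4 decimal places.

P(B) = 1 − (0.3) = 0.7.
By the law of total probability,
P(D) = P(D|A)·P(A) + P(D|B)·P(B)
      = 0.04·0.3 + 0.21·0.7
      = 0.012 + 0.147 = 0.159

P(D) ≈ 0.1590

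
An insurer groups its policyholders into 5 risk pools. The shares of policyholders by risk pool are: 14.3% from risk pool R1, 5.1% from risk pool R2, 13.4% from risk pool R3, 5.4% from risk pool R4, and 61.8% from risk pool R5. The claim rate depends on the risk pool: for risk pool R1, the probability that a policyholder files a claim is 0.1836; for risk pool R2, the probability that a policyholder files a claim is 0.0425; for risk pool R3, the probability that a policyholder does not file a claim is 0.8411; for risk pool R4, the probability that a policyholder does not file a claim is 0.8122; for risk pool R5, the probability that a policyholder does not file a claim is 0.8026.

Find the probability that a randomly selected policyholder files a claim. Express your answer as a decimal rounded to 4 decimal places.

P(C|R3) = 1 − 0.8411 = 0.1589.
P(C|R4) = 1 − 0.8122 = 0.1878.
P(C|R5) = 1 − 0.8026 = 0.1974.
By the law of total probability,
P(C) = P(C|R1)·P(R1) + P(C|R2)·P(R2) + P(C|R3)·P(R3) + P(C|R4)·P(R4) + P(C|R5)·P(R5)
      = 0.1836·0.143 + 0.0425·0.051 + 0.1589·0.134 + 0.1878·0.054 + 0.1974·0.618
      = 0.0262548 + 0.0021675 + 0.0212926 + 0.0101412 + 0.1219932 = 0.1818493

P(C) ≈ 0.1818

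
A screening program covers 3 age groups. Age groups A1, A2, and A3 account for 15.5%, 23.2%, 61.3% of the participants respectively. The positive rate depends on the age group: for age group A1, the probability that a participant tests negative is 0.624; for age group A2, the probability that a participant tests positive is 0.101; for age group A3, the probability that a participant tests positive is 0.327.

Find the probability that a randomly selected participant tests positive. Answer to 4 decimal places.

0.2822

P(T|A1) = 1 − 0.624 = 0.376.
P(T) = P(T|A1)·P(A1) + P(T|A2)·P(A2) + P(T|A3)·P(A3)
      = 0.376·0.155 + 0.101·0.232 + 0.327·0.613
      = 0.05828 + 0.023432 + 0.200451 = 0.282163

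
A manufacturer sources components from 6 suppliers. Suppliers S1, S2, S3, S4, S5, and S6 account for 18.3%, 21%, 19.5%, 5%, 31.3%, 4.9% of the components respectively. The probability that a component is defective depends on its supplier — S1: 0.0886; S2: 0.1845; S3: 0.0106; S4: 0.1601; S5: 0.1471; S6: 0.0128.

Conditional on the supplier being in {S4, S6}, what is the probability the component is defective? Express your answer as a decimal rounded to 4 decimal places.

0.0872

Let S = {S4, S6}.
P(S) = 0.05 + 0.049 = 0.099.
P(D ∩ S) = 0.1601·0.05 + 0.0128·0.049 = 0.008005 + 0.0006272 = 0.0086322.
P(D | S) = 0.0086322 / 0.099 = 0.087194…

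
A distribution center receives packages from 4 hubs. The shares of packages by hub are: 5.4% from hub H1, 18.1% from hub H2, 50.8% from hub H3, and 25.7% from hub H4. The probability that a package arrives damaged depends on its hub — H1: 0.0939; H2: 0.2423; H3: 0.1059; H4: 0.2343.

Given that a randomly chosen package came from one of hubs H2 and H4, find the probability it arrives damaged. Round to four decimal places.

Let S = {H2, H4}.
P(S) = 0.181 + 0.257 = 0.438.
P(D ∩ S) = 0.2423·0.181 + 0.2343·0.257 = 0.0438563 + 0.0602151 = 0.1040714.
P(D | S) = 0.1040714 / 0.438 = 0.237606…

0.2376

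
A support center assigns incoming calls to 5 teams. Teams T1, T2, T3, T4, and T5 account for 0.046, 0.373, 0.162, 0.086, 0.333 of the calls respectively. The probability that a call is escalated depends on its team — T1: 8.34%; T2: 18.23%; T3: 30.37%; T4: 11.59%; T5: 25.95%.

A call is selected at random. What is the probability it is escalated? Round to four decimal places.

P(E) = P(E|T1)·P(T1) + P(E|T2)·P(T2) + P(E|T3)·P(T3) + P(E|T4)·P(T4) + P(E|T5)·P(T5)
      = 0.0834·0.046 + 0.1823·0.373 + 0.3037·0.162 + 0.1159·0.086 + 0.2595·0.333
      = 0.0038364 + 0.0679979 + 0.0491994 + 0.0099674 + 0.0864135 = 0.2174146

P(E) ≈ 0.2174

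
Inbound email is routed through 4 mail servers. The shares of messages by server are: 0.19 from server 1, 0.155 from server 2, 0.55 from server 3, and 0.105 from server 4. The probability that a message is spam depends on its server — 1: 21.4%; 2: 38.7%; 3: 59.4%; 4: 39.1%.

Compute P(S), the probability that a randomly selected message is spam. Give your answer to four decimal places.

P(S) = P(S|1)·P(1) + P(S|2)·P(2) + P(S|3)·P(3) + P(S|4)·P(4)
      = 0.214·0.19 + 0.387·0.155 + 0.594·0.55 + 0.391·0.105
      = 0.04066 + 0.059985 + 0.3267 + 0.041055 = 0.4684

P(S) ≈ 0.4684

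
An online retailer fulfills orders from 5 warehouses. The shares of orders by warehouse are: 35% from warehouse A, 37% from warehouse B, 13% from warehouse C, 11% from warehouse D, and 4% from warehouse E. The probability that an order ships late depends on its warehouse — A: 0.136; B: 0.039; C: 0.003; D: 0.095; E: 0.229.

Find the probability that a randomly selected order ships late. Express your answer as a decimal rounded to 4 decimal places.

P(L) = P(L|A)·P(A) + P(L|B)·P(B) + P(L|C)·P(C) + P(L|D)·P(D) + P(L|E)·P(E)
      = 0.136·0.35 + 0.039·0.37 + 0.003·0.13 + 0.095·0.11 + 0.229·0.04
      = 0.0476 + 0.01443 + 0.00039 + 0.01045 + 0.00916 = 0.08203

P(L) ≈ 0.0820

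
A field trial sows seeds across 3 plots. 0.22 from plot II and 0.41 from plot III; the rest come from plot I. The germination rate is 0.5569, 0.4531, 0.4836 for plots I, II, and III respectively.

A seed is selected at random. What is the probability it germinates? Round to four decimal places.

P(I) = 1 − (0.22 + 0.41) = 0.37.
By the law of total probability,
P(G) = P(G|I)·P(I) + P(G|II)·P(II) + P(G|III)·P(III)
      = 0.5569·0.37 + 0.4531·0.22 + 0.4836·0.41
      = 0.206053 + 0.099682 + 0.198276 = 0.504011

0.5040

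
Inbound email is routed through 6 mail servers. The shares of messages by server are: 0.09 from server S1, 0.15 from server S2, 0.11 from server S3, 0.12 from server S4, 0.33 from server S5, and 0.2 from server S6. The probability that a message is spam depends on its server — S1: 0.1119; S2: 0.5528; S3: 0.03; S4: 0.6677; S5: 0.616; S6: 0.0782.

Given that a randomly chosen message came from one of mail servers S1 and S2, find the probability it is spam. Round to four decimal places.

P(S|J) ≈ 0.3875

Let J = {S1, S2}.
P(J) = 0.09 + 0.15 = 0.24.
P(S ∩ J) = 0.1119·0.09 + 0.5528·0.15 = 0.010071 + 0.08292 = 0.092991.
P(S | J) = 0.092991 / 0.24 = 0.387463…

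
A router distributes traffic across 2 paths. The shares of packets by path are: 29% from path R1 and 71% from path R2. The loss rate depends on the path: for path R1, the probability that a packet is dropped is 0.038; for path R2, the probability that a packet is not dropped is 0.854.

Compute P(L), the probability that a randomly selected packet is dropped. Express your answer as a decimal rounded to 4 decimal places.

P(L) ≈ 0.1147

P(L|R2) = 1 − 0.854 = 0.146.
P(L) = P(L|R1)·P(R1) + P(L|R2)·P(R2)
      = 0.038·0.29 + 0.146·0.71
      = 0.01102 + 0.10366 = 0.11468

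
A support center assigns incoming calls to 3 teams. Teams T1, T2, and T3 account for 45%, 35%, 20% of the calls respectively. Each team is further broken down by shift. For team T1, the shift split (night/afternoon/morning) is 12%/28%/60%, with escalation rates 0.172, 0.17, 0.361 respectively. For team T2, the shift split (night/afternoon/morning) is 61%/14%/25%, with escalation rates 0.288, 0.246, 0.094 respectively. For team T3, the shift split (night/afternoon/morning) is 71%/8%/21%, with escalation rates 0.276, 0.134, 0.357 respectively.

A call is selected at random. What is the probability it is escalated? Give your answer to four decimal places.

P(E|T1) = 0.12·0.172 + 0.28·0.17 + 0.6·0.361 = 0.02064 + 0.0476 + 0.2166 = 0.28484
P(E|T2) = 0.61·0.288 + 0.14·0.246 + 0.25·0.094 = 0.17568 + 0.03444 + 0.0235 = 0.23362
P(E|T3) = 0.71·0.276 + 0.08·0.134 + 0.21·0.357 = 0.19596 + 0.01072 + 0.07497 = 0.28165
Then overall,
P(E) = 0.45·0.28484 + 0.35·0.23362 + 0.2·0.28165
      = 0.128178 + 0.081767 + 0.05633 = 0.266275

P(E) ≈ 0.2663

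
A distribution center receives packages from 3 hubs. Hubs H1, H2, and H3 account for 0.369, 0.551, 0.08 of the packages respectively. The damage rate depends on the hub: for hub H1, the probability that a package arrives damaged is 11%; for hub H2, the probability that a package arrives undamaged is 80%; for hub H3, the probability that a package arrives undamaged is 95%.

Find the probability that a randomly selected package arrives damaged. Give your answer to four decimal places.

P(D|H2) = 1 − 0.8 = 0.2.
P(D|H3) = 1 − 0.95 = 0.05.
Using total probability over the partition,
P(D) = P(D|H1)·P(H1) + P(D|H2)·P(H2) + P(D|H3)·P(H3)
      = 0.11·0.369 + 0.2·0.551 + 0.05·0.08
      = 0.04059 + 0.1102 + 0.004 = 0.15479

0.1548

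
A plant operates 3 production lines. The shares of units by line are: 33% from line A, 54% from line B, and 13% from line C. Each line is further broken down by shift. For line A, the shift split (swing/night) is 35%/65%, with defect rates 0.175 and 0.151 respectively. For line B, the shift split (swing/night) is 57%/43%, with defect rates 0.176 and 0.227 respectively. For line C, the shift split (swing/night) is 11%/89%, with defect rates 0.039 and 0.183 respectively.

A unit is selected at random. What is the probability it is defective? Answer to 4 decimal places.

0.1812

P(D|A) = 0.35·0.175 + 0.65·0.151 = 0.06125 + 0.09815 = 0.1594
P(D|B) = 0.57·0.176 + 0.43·0.227 = 0.10032 + 0.09761 = 0.19793
P(D|C) = 0.11·0.039 + 0.89·0.183 = 0.00429 + 0.16287 = 0.16716
By total probability over the outer partition,
P(D) = 0.33·0.1594 + 0.54·0.19793 + 0.13·0.16716
      = 0.052602 + 0.1068822 + 0.0217308 = 0.181215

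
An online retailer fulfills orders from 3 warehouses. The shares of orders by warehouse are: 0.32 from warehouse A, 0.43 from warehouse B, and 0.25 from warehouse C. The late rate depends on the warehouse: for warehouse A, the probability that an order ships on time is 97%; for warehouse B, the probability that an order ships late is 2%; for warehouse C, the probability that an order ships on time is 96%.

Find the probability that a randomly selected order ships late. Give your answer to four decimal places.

P(L|A) = 1 − 0.97 = 0.03.
P(L|C) = 1 − 0.96 = 0.04.
P(L) = P(L|A)·P(A) + P(L|B)·P(B) + P(L|C)·P(C)
      = 0.03·0.32 + 0.02·0.43 + 0.04·0.25
      = 0.0096 + 0.0086 + 0.01 = 0.0282

0.0282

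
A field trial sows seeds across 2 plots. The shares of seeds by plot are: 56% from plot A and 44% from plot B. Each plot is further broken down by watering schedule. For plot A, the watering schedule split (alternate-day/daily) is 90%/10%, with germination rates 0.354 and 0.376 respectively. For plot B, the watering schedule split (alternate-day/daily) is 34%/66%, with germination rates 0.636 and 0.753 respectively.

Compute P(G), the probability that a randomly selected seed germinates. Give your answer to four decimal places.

P(G|A) = 0.9·0.354 + 0.1·0.376 = 0.3186 + 0.0376 = 0.3562
P(G|B) = 0.34·0.636 + 0.66·0.753 = 0.21624 + 0.49698 = 0.71322
By total probability over the outer partition,
P(G) = 0.56·0.3562 + 0.44·0.71322
      = 0.199472 + 0.3138168 = 0.5132888

P(G) ≈ 0.5133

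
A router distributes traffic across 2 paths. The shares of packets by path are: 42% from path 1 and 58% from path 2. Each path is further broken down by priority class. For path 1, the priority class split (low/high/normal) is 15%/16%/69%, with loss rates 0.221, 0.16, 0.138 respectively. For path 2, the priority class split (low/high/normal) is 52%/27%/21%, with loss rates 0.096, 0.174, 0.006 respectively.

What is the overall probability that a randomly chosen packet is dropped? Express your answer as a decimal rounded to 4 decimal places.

0.1216

P(L|1) = 0.15·0.221 + 0.16·0.16 + 0.69·0.138 = 0.03315 + 0.0256 + 0.09522 = 0.15397
P(L|2) = 0.52·0.096 + 0.27·0.174 + 0.21·0.006 = 0.04992 + 0.04698 + 0.00126 = 0.09816
Then overall,
P(L) = 0.42·0.15397 + 0.58·0.09816
      = 0.0646674 + 0.0569328 = 0.1216002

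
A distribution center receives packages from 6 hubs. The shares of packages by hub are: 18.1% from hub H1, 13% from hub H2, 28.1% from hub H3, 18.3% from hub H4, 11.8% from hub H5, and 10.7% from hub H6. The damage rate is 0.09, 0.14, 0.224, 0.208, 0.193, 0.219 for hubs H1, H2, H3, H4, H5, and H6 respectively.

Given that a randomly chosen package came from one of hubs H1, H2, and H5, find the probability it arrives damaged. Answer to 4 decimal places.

P(D|S) ≈ 0.1335

Let S = {H1, H2, H5}.
P(S) = 0.181 + 0.13 + 0.118 = 0.429.
P(D ∩ S) = 0.09·0.181 + 0.14·0.13 + 0.193·0.118 = 0.01629 + 0.0182 + 0.022774 = 0.057264.
P(D | S) = 0.057264 / 0.429 = 0.133483…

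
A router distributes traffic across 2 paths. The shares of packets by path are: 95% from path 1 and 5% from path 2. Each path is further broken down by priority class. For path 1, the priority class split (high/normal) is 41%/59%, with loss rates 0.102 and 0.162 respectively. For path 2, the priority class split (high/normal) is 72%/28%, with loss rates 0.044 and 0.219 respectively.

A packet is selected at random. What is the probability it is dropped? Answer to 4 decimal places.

0.1352

P(L|1) = 0.41·0.102 + 0.59·0.162 = 0.04182 + 0.09558 = 0.1374
P(L|2) = 0.72·0.044 + 0.28·0.219 = 0.03168 + 0.06132 = 0.093
Then overall,
P(L) = 0.95·0.1374 + 0.05·0.093
      = 0.13053 + 0.00465 = 0.13518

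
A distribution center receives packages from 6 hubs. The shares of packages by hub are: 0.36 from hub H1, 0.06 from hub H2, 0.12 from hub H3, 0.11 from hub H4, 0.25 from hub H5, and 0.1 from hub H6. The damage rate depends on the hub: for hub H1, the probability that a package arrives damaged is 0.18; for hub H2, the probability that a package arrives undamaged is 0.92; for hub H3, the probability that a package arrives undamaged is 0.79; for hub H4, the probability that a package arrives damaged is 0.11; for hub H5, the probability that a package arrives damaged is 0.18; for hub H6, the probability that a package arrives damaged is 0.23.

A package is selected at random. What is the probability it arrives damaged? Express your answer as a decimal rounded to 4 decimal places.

0.1749

P(D|H2) = 1 − 0.92 = 0.08.
P(D|H3) = 1 − 0.79 = 0.21.
P(D) = P(D|H1)·P(H1) + P(D|H2)·P(H2) + P(D|H3)·P(H3) + P(D|H4)·P(H4) + P(D|H5)·P(H5) + P(D|H6)·P(H6)
      = 0.18·0.36 + 0.08·0.06 + 0.21·0.12 + 0.11·0.11 + 0.18·0.25 + 0.23·0.1
      = 0.0648 + 0.0048 + 0.0252 + 0.0121 + 0.045 + 0.023 = 0.1749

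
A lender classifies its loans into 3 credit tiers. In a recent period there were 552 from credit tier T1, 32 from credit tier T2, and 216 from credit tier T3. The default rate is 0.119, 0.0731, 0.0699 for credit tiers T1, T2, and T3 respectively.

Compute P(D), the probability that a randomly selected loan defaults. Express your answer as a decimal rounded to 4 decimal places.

Total: 552 + 32 + 216 = 800.
P(T1) = 552/800 = 0.69. P(T2) = 32/800 = 0.04. P(T3) = 216/800 = 0.27.
By the law of total probability,
P(D) = P(D|T1)·P(T1) + P(D|T2)·P(T2) + P(D|T3)·P(T3)
      = 0.119·0.69 + 0.0731·0.04 + 0.0699·0.27
      = 0.08211 + 0.002924 + 0.018873 = 0.103907

0.1039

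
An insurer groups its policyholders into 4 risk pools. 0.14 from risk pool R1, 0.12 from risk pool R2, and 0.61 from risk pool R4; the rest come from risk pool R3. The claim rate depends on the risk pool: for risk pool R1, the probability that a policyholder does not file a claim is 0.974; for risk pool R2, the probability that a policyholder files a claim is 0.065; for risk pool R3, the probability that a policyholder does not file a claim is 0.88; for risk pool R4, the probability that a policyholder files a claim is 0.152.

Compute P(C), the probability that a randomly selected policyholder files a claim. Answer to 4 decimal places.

P(R3) = 1 − (0.14 + 0.12 + 0.61) = 0.13.
P(C|R1) = 1 − 0.974 = 0.026.
P(C|R3) = 1 − 0.88 = 0.12.
By the law of total probability,
P(C) = P(C|R1)·P(R1) + P(C|R2)·P(R2) + P(C|R3)·P(R3) + P(C|R4)·P(R4)
      = 0.026·0.14 + 0.065·0.12 + 0.12·0.13 + 0.152·0.61
      = 0.00364 + 0.0078 + 0.0156 + 0.09272 = 0.11976

P(C) ≈ 0.1198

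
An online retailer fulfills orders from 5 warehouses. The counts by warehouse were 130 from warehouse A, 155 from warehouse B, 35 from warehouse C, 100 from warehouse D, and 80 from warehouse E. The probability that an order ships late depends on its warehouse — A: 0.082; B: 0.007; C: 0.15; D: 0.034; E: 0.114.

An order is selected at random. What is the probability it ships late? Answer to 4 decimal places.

Total: 130 + 155 + 35 + 100 + 80 = 500.
P(A) = 130/500 = 0.26. P(B) = 155/500 = 0.31. P(C) = 35/500 = 0.07. P(D) = 100/500 = 0.2. P(E) = 80/500 = 0.16.
Summing over the partition,
P(L) = P(L|A)·P(A) + P(L|B)·P(B) + P(L|C)·P(C) + P(L|D)·P(D) + P(L|E)·P(E)
      = 0.082·0.26 + 0.007·0.31 + 0.15·0.07 + 0.034·0.2 + 0.114·0.16
      = 0.02132 + 0.00217 + 0.0105 + 0.0068 + 0.01824 = 0.05903

P(L) ≈ 0.0590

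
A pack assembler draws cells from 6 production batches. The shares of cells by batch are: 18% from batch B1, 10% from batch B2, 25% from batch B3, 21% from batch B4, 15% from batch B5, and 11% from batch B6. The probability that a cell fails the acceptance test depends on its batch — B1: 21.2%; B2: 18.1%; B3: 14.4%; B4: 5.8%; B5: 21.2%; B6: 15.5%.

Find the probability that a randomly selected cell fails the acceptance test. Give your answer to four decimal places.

Using total probability over the partition,
P(F) = P(F|B1)·P(B1) + P(F|B2)·P(B2) + P(F|B3)·P(B3) + P(F|B4)·P(B4) + P(F|B5)·P(B5) + P(F|B6)·P(B6)
      = 0.212·0.18 + 0.181·0.1 + 0.144·0.25 + 0.058·0.21 + 0.212·0.15 + 0.155·0.11
      = 0.03816 + 0.0181 + 0.036 + 0.01218 + 0.0318 + 0.01705 = 0.15329

P(F) ≈ 0.1533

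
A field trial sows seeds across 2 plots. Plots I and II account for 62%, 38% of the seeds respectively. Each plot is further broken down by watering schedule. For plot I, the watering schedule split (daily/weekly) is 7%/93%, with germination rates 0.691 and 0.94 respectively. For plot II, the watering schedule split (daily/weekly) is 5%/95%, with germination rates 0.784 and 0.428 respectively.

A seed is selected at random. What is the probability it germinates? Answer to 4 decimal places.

P(G|I) = 0.07·0.691 + 0.93·0.94 = 0.04837 + 0.8742 = 0.92257
P(G|II) = 0.05·0.784 + 0.95·0.428 = 0.0392 + 0.4066 = 0.4458
By total probability over the outer partition,
P(G) = 0.62·0.92257 + 0.38·0.4458
      = 0.5719934 + 0.169404 = 0.7413974

0.7414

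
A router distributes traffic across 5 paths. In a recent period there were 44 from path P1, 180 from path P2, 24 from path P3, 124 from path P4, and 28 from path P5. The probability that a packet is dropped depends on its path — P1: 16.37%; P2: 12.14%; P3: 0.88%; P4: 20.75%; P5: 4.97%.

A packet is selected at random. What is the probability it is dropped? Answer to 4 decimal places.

P(L) ≈ 0.1410

Total: 44 + 180 + 24 + 124 + 28 = 400.
P(P1) = 44/400 = 0.11. P(P2) = 180/400 = 0.45. P(P3) = 24/400 = 0.06. P(P4) = 124/400 = 0.31. P(P5) = 28/400 = 0.07.
Using total probability over the partition,
P(L) = P(L|P1)·P(P1) + P(L|P2)·P(P2) + P(L|P3)·P(P3) + P(L|P4)·P(P4) + P(L|P5)·P(P5)
      = 0.1637·0.11 + 0.1214·0.45 + 0.0088·0.06 + 0.2075·0.31 + 0.0497·0.07
      = 0.018007 + 0.05463 + 0.000528 + 0.064325 + 0.003479 = 0.140969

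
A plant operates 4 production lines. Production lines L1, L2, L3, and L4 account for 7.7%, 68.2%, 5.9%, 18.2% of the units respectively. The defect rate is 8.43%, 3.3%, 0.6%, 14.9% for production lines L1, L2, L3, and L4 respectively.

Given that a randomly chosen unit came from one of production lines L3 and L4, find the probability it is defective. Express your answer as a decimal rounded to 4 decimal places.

P(D|S) ≈ 0.1140

Let S = {L3, L4}.
P(S) = 0.059 + 0.182 = 0.241.
P(D ∩ S) = 0.006·0.059 + 0.149·0.182 = 0.000354 + 0.027118 = 0.027472.
P(D | S) = 0.027472 / 0.241 = 0.113992…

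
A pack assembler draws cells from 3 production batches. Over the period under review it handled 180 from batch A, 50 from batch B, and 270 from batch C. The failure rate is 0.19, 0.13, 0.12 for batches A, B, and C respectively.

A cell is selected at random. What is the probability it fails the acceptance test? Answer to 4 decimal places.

0.1462

Total: 180 + 50 + 270 = 500.
P(A) = 180/500 = 0.36. P(B) = 50/500 = 0.1. P(C) = 270/500 = 0.54.
P(F) = P(F|A)·P(A) + P(F|B)·P(B) + P(F|C)·P(C)
      = 0.19·0.36 + 0.13·0.1 + 0.12·0.54
      = 0.0684 + 0.013 + 0.0648 = 0.1462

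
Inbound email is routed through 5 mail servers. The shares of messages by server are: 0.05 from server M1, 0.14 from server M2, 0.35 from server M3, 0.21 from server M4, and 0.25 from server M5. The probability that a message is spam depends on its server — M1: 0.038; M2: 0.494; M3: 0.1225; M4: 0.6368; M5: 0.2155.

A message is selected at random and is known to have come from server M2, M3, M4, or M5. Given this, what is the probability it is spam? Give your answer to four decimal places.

P(S|J) ≈ 0.3154

Let J = {M2, M3, M4, M5}.
P(J) = 0.14 + 0.35 + 0.21 + 0.25 = 0.95.
P(S ∩ J) = 0.494·0.14 + 0.1225·0.35 + 0.6368·0.21 + 0.2155·0.25 = 0.06916 + 0.042875 + 0.133728 + 0.053875 = 0.299638.
P(S | J) = 0.299638 / 0.95 = 0.315408…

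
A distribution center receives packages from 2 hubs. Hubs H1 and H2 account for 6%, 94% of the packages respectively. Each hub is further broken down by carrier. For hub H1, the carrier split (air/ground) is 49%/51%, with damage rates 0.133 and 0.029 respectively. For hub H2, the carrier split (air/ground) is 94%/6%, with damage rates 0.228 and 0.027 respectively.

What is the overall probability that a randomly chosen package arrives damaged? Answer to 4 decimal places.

P(D|H1) = 0.49·0.133 + 0.51·0.029 = 0.06517 + 0.01479 = 0.07996
P(D|H2) = 0.94·0.228 + 0.06·0.027 = 0.21432 + 0.00162 = 0.21594
Then overall,
P(D) = 0.06·0.07996 + 0.94·0.21594
      = 0.0047976 + 0.2029836 = 0.2077812

0.2078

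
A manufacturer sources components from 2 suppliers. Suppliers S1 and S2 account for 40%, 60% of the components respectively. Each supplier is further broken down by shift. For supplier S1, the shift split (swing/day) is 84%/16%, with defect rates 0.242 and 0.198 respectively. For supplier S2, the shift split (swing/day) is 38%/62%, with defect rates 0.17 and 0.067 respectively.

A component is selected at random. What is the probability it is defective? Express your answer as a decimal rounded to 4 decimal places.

P(D|S1) = 0.84·0.242 + 0.16·0.198 = 0.20328 + 0.03168 = 0.23496
P(D|S2) = 0.38·0.17 + 0.62·0.067 = 0.0646 + 0.04154 = 0.10614
By total probability over the outer partition,
P(D) = 0.4·0.23496 + 0.6·0.10614
      = 0.093984 + 0.063684 = 0.157668

0.1577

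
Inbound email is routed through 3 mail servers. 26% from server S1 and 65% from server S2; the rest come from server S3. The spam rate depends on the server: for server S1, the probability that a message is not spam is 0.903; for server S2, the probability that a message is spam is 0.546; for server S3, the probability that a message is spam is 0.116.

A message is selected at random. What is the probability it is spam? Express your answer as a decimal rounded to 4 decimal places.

P(S3) = 1 − (0.26 + 0.65) = 0.09.
P(S|S1) = 1 − 0.903 = 0.097.
By the law of total probability,
P(S) = P(S|S1)·P(S1) + P(S|S2)·P(S2) + P(S|S3)·P(S3)
      = 0.097·0.26 + 0.546·0.65 + 0.116·0.09
      = 0.02522 + 0.3549 + 0.01044 = 0.39056

P(S) ≈ 0.3906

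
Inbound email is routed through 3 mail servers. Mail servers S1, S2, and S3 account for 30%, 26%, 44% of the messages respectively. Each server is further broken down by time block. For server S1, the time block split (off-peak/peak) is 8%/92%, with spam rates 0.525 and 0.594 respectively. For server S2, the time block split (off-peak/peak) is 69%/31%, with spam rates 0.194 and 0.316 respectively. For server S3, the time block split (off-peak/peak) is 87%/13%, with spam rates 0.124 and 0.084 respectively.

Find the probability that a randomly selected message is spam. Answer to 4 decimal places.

P(S|S1) = 0.08·0.525 + 0.92·0.594 = 0.042 + 0.54648 = 0.58848
P(S|S2) = 0.69·0.194 + 0.31·0.316 = 0.13386 + 0.09796 = 0.23182
P(S|S3) = 0.87·0.124 + 0.13·0.084 = 0.10788 + 0.01092 = 0.1188
By total probability over the outer partition,
P(S) = 0.3·0.58848 + 0.26·0.23182 + 0.44·0.1188
      = 0.176544 + 0.0602732 + 0.052272 = 0.2890892

0.2891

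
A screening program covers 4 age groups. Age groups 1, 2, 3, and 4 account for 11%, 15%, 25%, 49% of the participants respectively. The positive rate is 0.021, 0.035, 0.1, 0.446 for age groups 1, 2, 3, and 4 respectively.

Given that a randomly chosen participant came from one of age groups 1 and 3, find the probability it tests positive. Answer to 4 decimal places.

Let S = {1, 3}.
P(S) = 0.11 + 0.25 = 0.36.
P(T ∩ S) = 0.021·0.11 + 0.1·0.25 = 0.00231 + 0.025 = 0.02731.
P(T | S) = 0.02731 / 0.36 = 0.075861…

0.0759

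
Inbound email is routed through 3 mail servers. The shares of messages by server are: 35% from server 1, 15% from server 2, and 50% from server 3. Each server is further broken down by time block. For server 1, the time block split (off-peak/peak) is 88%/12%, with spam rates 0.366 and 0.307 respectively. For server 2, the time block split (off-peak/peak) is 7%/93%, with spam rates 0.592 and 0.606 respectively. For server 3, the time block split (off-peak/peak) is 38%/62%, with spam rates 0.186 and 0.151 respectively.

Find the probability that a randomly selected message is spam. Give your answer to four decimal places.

P(S) ≈ 0.2985

P(S|1) = 0.88·0.366 + 0.12·0.307 = 0.32208 + 0.03684 = 0.35892
P(S|2) = 0.07·0.592 + 0.93·0.606 = 0.04144 + 0.56358 = 0.60502
P(S|3) = 0.38·0.186 + 0.62·0.151 = 0.07068 + 0.09362 = 0.1643
By total probability over the outer partition,
P(S) = 0.35·0.35892 + 0.15·0.60502 + 0.5·0.1643
      = 0.125622 + 0.090753 + 0.08215 = 0.298525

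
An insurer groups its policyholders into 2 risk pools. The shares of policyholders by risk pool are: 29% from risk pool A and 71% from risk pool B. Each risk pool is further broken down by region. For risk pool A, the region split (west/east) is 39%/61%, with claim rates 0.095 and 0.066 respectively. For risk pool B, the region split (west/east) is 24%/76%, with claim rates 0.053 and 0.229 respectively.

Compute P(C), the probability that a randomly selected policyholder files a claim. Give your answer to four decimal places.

P(C|A) = 0.39·0.095 + 0.61·0.066 = 0.03705 + 0.04026 = 0.07731
P(C|B) = 0.24·0.053 + 0.76·0.229 = 0.01272 + 0.17404 = 0.18676
Then overall,
P(C) = 0.29·0.07731 + 0.71·0.18676
      = 0.0224199 + 0.1325996 = 0.1550195

P(C) ≈ 0.1550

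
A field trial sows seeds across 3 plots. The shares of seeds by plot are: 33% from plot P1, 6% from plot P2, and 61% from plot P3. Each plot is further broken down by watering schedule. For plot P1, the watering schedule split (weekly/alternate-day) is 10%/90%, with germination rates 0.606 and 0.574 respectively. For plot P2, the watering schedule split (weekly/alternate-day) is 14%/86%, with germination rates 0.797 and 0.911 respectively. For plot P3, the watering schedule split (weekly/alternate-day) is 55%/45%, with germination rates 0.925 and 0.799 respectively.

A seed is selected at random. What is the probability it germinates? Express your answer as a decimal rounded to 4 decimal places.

P(G|P1) = 0.1·0.606 + 0.9·0.574 = 0.0606 + 0.5166 = 0.5772
P(G|P2) = 0.14·0.797 + 0.86·0.911 = 0.11158 + 0.78346 = 0.89504
P(G|P3) = 0.55·0.925 + 0.45·0.799 = 0.50875 + 0.35955 = 0.8683
Then overall,
P(G) = 0.33·0.5772 + 0.06·0.89504 + 0.61·0.8683
      = 0.190476 + 0.0537024 + 0.529663 = 0.7738414

P(G) ≈ 0.7738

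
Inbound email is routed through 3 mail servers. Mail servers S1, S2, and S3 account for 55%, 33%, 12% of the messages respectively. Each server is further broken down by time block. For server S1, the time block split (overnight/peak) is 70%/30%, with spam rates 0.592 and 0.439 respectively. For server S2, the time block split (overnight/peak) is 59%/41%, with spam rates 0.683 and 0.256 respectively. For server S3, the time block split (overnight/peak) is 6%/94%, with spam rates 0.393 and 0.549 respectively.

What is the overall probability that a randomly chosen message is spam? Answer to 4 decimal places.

P(S|S1) = 0.7·0.592 + 0.3·0.439 = 0.4144 + 0.1317 = 0.5461
P(S|S2) = 0.59·0.683 + 0.41·0.256 = 0.40297 + 0.10496 = 0.50793
P(S|S3) = 0.06·0.393 + 0.94·0.549 = 0.02358 + 0.51606 = 0.53964
By total probability over the outer partition,
P(S) = 0.55·0.5461 + 0.33·0.50793 + 0.12·0.53964
      = 0.300355 + 0.1676169 + 0.0647568 = 0.5327287

P(S) ≈ 0.5327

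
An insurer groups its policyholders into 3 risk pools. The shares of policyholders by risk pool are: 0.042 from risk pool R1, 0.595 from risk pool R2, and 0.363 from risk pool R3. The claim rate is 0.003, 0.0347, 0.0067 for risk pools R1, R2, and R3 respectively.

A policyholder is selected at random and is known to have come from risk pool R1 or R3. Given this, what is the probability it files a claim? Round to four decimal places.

P(C|S) ≈ 0.0063

Let S = {R1, R3}.
P(S) = 0.042 + 0.363 = 0.405.
P(C ∩ S) = 0.003·0.042 + 0.0067·0.363 = 0.000126 + 0.0024321 = 0.0025581.
P(C | S) = 0.0025581 / 0.405 = 0.006316…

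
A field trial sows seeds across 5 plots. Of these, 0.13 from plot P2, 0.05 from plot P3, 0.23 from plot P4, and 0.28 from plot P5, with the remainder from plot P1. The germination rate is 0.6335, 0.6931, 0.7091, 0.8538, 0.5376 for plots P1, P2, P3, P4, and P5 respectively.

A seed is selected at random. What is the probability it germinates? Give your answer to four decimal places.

0.6688

P(P1) = 1 − (0.13 + 0.05 + 0.23 + 0.28) = 0.31.
Summing over the partition,
P(G) = P(G|P1)·P(P1) + P(G|P2)·P(P2) + P(G|P3)·P(P3) + P(G|P4)·P(P4) + P(G|P5)·P(P5)
      = 0.6335·0.31 + 0.6931·0.13 + 0.7091·0.05 + 0.8538·0.23 + 0.5376·0.28
      = 0.196385 + 0.090103 + 0.035455 + 0.196374 + 0.150528 = 0.668845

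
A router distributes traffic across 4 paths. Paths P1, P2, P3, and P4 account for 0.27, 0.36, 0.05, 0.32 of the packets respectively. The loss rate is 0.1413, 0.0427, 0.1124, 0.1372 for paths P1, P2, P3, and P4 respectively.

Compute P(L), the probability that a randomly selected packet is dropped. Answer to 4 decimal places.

0.1030

P(L) = P(L|P1)·P(P1) + P(L|P2)·P(P2) + P(L|P3)·P(P3) + P(L|P4)·P(P4)
      = 0.1413·0.27 + 0.0427·0.36 + 0.1124·0.05 + 0.1372·0.32
      = 0.038151 + 0.015372 + 0.00562 + 0.043904 = 0.103047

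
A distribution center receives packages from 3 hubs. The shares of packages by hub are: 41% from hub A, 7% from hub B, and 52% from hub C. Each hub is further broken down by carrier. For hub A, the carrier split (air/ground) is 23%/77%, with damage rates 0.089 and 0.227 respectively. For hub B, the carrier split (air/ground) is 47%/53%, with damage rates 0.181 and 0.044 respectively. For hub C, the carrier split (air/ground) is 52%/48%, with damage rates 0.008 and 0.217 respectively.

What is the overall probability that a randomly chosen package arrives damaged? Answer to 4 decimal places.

P(D) ≈ 0.1440

P(D|A) = 0.23·0.089 + 0.77·0.227 = 0.02047 + 0.17479 = 0.19526
P(D|B) = 0.47·0.181 + 0.53·0.044 = 0.08507 + 0.02332 = 0.10839
P(D|C) = 0.52·0.008 + 0.48·0.217 = 0.00416 + 0.10416 = 0.10832
Then overall,
P(D) = 0.41·0.19526 + 0.07·0.10839 + 0.52·0.10832
      = 0.0800566 + 0.0075873 + 0.0563264 = 0.1439703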